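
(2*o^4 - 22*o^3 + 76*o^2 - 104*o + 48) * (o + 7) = 2*o^5 - 8*o^4 - 78*o^3 + 428*o^2 - 680*o + 336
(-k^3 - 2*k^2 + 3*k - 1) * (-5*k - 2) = 5*k^4 + 12*k^3 - 11*k^2 - k + 2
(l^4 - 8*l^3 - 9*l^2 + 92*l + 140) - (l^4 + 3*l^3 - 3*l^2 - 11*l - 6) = -11*l^3 - 6*l^2 + 103*l + 146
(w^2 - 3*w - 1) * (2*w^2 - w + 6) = 2*w^4 - 7*w^3 + 7*w^2 - 17*w - 6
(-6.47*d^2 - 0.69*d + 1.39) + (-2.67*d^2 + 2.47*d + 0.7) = -9.14*d^2 + 1.78*d + 2.09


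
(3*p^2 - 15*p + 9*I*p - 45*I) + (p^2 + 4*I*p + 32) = 4*p^2 - 15*p + 13*I*p + 32 - 45*I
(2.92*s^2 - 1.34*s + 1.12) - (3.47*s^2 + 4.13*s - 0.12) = -0.55*s^2 - 5.47*s + 1.24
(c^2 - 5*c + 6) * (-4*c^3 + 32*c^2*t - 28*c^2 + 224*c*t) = -4*c^5 + 32*c^4*t - 8*c^4 + 64*c^3*t + 116*c^3 - 928*c^2*t - 168*c^2 + 1344*c*t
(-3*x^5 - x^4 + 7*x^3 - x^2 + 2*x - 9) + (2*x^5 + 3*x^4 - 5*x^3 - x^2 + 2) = -x^5 + 2*x^4 + 2*x^3 - 2*x^2 + 2*x - 7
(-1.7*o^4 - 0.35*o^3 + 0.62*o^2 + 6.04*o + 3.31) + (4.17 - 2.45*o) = -1.7*o^4 - 0.35*o^3 + 0.62*o^2 + 3.59*o + 7.48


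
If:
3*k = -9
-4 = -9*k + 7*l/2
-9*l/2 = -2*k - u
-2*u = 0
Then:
No Solution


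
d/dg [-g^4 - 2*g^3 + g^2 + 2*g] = -4*g^3 - 6*g^2 + 2*g + 2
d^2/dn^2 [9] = 0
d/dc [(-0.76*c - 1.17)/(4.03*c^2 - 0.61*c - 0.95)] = (3.0628*c^2 + 9.4302*c + 0.00830000000000009)/(16.2409*c^4 - 4.9166*c^3 - 7.2849*c^2 + 1.159*c + 0.9025)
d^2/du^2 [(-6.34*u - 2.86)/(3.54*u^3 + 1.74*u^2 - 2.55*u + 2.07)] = (-476.702064*u^5 - 664.395696*u^4 - 434.715624*u^3 + 660.448728*u^2 + 338.89644*u - 83.523384)/(44.361864*u^9 + 65.414952*u^8 - 63.713628*u^7 - 11.15262*u^6 + 122.397642*u^5 - 59.370894*u^4 - 26.183277*u^3 + 62.747703*u^2 - 32.779485*u + 8.869743)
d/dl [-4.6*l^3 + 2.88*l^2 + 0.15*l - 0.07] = -13.8*l^2 + 5.76*l + 0.15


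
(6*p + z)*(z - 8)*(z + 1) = 6*p*z^2 - 42*p*z - 48*p + z^3 - 7*z^2 - 8*z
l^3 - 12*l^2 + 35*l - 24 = (l - 8)*(l - 3)*(l - 1)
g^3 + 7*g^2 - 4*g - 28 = (g - 2)*(g + 2)*(g + 7)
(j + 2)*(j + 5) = j^2 + 7*j + 10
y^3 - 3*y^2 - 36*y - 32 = (y - 8)*(y + 1)*(y + 4)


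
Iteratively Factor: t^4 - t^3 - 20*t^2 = (t - 5)*(t^3 + 4*t^2) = (t - 5)*(t + 4)*(t^2) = t*(t - 5)*(t + 4)*(t)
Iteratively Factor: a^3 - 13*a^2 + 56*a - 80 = (a - 4)*(a^2 - 9*a + 20) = (a - 4)^2*(a - 5)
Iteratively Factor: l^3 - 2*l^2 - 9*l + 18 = (l - 3)*(l^2 + l - 6) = (l - 3)*(l - 2)*(l + 3)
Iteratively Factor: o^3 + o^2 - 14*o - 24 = (o + 3)*(o^2 - 2*o - 8) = (o - 4)*(o + 3)*(o + 2)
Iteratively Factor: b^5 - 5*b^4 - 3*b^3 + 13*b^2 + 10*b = (b)*(b^4 - 5*b^3 - 3*b^2 + 13*b + 10) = b*(b + 1)*(b^3 - 6*b^2 + 3*b + 10) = b*(b + 1)^2*(b^2 - 7*b + 10) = b*(b - 5)*(b + 1)^2*(b - 2)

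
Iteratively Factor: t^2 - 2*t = (t - 2)*(t)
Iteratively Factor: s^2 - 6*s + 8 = (s - 2)*(s - 4)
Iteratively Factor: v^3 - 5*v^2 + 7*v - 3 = (v - 1)*(v^2 - 4*v + 3) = (v - 1)^2*(v - 3)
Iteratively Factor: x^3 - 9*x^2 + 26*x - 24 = (x - 3)*(x^2 - 6*x + 8) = (x - 3)*(x - 2)*(x - 4)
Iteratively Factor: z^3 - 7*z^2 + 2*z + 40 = (z + 2)*(z^2 - 9*z + 20) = (z - 4)*(z + 2)*(z - 5)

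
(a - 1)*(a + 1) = a^2 - 1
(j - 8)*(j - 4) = j^2 - 12*j + 32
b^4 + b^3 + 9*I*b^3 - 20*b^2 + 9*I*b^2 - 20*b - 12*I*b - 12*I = (b + 1)*(b + I)*(b + 2*I)*(b + 6*I)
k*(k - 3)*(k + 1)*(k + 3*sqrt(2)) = k^4 - 2*k^3 + 3*sqrt(2)*k^3 - 6*sqrt(2)*k^2 - 3*k^2 - 9*sqrt(2)*k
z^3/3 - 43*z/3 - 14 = (z/3 + 1/3)*(z - 7)*(z + 6)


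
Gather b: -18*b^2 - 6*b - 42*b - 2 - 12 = -18*b^2 - 48*b - 14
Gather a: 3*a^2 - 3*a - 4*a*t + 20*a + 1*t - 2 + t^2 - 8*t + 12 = 3*a^2 + a*(17 - 4*t) + t^2 - 7*t + 10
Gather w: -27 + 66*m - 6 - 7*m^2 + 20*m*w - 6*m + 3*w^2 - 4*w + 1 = -7*m^2 + 60*m + 3*w^2 + w*(20*m - 4) - 32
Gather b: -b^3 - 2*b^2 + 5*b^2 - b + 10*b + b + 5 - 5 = -b^3 + 3*b^2 + 10*b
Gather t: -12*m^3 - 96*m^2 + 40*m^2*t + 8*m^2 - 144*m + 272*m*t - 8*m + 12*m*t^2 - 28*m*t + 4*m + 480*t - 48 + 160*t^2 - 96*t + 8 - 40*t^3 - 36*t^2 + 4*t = -12*m^3 - 88*m^2 - 148*m - 40*t^3 + t^2*(12*m + 124) + t*(40*m^2 + 244*m + 388) - 40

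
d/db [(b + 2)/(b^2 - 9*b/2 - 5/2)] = 2*(-2*b^2 - 8*b + 13)/(4*b^4 - 36*b^3 + 61*b^2 + 90*b + 25)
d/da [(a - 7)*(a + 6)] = 2*a - 1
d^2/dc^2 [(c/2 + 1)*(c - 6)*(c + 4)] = 3*c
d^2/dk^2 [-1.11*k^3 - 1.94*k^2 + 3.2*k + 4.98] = -6.66*k - 3.88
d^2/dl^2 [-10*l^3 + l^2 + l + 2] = 2 - 60*l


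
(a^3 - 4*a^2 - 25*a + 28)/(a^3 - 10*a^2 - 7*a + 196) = (a - 1)/(a - 7)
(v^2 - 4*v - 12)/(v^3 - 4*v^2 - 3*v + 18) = (v - 6)/(v^2 - 6*v + 9)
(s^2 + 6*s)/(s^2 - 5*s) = (s + 6)/(s - 5)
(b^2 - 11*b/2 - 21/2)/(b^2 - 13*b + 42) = (b + 3/2)/(b - 6)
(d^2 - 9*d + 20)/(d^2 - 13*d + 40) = (d - 4)/(d - 8)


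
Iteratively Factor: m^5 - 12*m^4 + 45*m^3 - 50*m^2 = (m - 2)*(m^4 - 10*m^3 + 25*m^2) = m*(m - 2)*(m^3 - 10*m^2 + 25*m) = m*(m - 5)*(m - 2)*(m^2 - 5*m) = m*(m - 5)^2*(m - 2)*(m)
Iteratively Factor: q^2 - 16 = (q - 4)*(q + 4)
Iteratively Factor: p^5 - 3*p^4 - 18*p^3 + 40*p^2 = (p)*(p^4 - 3*p^3 - 18*p^2 + 40*p) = p*(p - 5)*(p^3 + 2*p^2 - 8*p) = p*(p - 5)*(p - 2)*(p^2 + 4*p) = p^2*(p - 5)*(p - 2)*(p + 4)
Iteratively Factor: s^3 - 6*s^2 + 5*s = (s)*(s^2 - 6*s + 5) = s*(s - 1)*(s - 5)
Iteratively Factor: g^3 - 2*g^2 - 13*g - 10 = (g + 1)*(g^2 - 3*g - 10) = (g + 1)*(g + 2)*(g - 5)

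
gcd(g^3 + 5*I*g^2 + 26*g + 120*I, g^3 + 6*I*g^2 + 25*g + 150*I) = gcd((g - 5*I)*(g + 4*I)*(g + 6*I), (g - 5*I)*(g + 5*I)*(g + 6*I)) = g^2 + I*g + 30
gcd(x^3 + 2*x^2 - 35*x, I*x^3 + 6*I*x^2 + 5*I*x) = x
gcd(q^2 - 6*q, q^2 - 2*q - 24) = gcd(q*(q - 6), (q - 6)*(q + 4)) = q - 6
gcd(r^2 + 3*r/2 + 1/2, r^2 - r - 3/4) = r + 1/2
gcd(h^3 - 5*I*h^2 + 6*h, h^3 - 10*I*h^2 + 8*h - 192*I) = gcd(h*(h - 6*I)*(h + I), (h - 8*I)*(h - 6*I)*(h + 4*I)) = h - 6*I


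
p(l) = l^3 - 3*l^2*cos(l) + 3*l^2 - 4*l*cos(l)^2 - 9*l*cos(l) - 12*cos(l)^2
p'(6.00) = 32.52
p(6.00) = 135.26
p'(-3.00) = -3.83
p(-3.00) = 0.00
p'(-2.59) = -0.75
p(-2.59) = -1.15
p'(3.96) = 58.74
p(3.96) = 152.65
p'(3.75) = 69.76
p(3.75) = 139.05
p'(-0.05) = -14.13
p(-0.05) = -11.32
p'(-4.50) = 52.05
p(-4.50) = -25.84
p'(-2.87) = -3.57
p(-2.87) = -0.49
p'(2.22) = 47.72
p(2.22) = 39.11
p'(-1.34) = 0.46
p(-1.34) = 4.16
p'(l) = 3*l^2*sin(l) + 3*l^2 + 8*l*sin(l)*cos(l) + 9*l*sin(l) - 6*l*cos(l) + 6*l + 24*sin(l)*cos(l) - 4*cos(l)^2 - 9*cos(l)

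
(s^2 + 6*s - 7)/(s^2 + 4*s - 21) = (s - 1)/(s - 3)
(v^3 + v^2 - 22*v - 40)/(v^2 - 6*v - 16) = (v^2 - v - 20)/(v - 8)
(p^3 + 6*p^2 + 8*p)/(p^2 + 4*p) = p + 2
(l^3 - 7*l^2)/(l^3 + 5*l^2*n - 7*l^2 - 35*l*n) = l/(l + 5*n)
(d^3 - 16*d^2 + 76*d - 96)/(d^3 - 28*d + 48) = (d^2 - 14*d + 48)/(d^2 + 2*d - 24)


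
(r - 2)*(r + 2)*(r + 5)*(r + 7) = r^4 + 12*r^3 + 31*r^2 - 48*r - 140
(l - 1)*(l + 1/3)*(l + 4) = l^3 + 10*l^2/3 - 3*l - 4/3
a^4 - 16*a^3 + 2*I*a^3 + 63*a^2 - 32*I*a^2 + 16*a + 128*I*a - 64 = (a - 8)^2*(a + I)^2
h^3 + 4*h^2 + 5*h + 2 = (h + 1)^2*(h + 2)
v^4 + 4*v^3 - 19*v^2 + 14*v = v*(v - 2)*(v - 1)*(v + 7)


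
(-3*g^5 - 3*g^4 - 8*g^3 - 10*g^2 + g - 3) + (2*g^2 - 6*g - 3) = -3*g^5 - 3*g^4 - 8*g^3 - 8*g^2 - 5*g - 6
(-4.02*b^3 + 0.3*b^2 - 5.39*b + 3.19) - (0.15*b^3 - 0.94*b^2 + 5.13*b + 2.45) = -4.17*b^3 + 1.24*b^2 - 10.52*b + 0.74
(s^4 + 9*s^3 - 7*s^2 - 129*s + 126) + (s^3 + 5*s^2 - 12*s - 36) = s^4 + 10*s^3 - 2*s^2 - 141*s + 90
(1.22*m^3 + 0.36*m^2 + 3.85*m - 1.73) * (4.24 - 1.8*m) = -2.196*m^4 + 4.5248*m^3 - 5.4036*m^2 + 19.438*m - 7.3352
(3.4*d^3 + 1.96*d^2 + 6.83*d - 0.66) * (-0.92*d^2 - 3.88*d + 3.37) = -3.128*d^5 - 14.9952*d^4 - 2.4304*d^3 - 19.288*d^2 + 25.5779*d - 2.2242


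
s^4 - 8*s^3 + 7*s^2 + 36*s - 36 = (s - 6)*(s - 3)*(s - 1)*(s + 2)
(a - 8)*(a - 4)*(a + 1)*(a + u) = a^4 + a^3*u - 11*a^3 - 11*a^2*u + 20*a^2 + 20*a*u + 32*a + 32*u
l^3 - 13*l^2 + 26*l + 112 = (l - 8)*(l - 7)*(l + 2)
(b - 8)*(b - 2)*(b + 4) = b^3 - 6*b^2 - 24*b + 64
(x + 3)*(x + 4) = x^2 + 7*x + 12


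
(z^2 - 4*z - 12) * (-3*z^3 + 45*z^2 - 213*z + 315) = -3*z^5 + 57*z^4 - 357*z^3 + 627*z^2 + 1296*z - 3780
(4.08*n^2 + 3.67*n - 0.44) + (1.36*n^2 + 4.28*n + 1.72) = 5.44*n^2 + 7.95*n + 1.28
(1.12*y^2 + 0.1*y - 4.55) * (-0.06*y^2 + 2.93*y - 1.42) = -0.0672*y^4 + 3.2756*y^3 - 1.0244*y^2 - 13.4735*y + 6.461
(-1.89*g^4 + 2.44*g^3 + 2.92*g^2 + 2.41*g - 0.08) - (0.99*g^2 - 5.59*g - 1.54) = -1.89*g^4 + 2.44*g^3 + 1.93*g^2 + 8.0*g + 1.46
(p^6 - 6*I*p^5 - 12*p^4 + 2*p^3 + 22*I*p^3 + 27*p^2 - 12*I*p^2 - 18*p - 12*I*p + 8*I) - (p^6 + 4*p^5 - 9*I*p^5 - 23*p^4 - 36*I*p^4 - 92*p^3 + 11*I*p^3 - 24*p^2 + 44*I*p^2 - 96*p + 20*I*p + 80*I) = -4*p^5 + 3*I*p^5 + 11*p^4 + 36*I*p^4 + 94*p^3 + 11*I*p^3 + 51*p^2 - 56*I*p^2 + 78*p - 32*I*p - 72*I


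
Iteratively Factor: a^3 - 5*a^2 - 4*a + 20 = (a + 2)*(a^2 - 7*a + 10) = (a - 2)*(a + 2)*(a - 5)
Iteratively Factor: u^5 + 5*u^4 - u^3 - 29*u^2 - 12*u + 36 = (u - 2)*(u^4 + 7*u^3 + 13*u^2 - 3*u - 18) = (u - 2)*(u + 3)*(u^3 + 4*u^2 + u - 6) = (u - 2)*(u - 1)*(u + 3)*(u^2 + 5*u + 6) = (u - 2)*(u - 1)*(u + 3)^2*(u + 2)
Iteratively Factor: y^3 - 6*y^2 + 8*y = (y - 4)*(y^2 - 2*y) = (y - 4)*(y - 2)*(y)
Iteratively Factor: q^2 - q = (q - 1)*(q)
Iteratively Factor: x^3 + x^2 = (x + 1)*(x^2) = x*(x + 1)*(x)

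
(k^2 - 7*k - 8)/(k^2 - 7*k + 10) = (k^2 - 7*k - 8)/(k^2 - 7*k + 10)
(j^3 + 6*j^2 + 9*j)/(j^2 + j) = (j^2 + 6*j + 9)/(j + 1)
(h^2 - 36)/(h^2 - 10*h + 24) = (h + 6)/(h - 4)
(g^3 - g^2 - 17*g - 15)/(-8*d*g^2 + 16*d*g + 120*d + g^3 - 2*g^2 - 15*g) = (-g - 1)/(8*d - g)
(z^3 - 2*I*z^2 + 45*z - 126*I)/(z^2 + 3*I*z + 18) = (z^2 + I*z + 42)/(z + 6*I)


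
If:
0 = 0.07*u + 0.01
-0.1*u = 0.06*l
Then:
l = 0.24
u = -0.14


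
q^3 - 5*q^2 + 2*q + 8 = (q - 4)*(q - 2)*(q + 1)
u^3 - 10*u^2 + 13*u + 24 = (u - 8)*(u - 3)*(u + 1)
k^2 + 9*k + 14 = (k + 2)*(k + 7)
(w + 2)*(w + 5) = w^2 + 7*w + 10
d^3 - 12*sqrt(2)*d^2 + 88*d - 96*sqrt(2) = (d - 6*sqrt(2))*(d - 4*sqrt(2))*(d - 2*sqrt(2))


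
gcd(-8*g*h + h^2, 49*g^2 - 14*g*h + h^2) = 1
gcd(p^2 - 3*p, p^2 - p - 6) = p - 3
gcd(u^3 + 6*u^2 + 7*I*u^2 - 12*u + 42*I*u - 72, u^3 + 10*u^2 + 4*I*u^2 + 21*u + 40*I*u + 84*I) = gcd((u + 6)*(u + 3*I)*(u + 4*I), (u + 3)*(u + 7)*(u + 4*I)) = u + 4*I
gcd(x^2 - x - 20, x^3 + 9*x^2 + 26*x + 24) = x + 4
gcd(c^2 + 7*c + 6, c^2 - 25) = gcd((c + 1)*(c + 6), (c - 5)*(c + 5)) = 1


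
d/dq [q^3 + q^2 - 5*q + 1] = 3*q^2 + 2*q - 5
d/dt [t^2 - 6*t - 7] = 2*t - 6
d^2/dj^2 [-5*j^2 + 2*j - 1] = -10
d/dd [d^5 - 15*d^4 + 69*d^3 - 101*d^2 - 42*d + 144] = 5*d^4 - 60*d^3 + 207*d^2 - 202*d - 42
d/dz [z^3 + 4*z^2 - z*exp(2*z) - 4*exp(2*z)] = 3*z^2 - 2*z*exp(2*z) + 8*z - 9*exp(2*z)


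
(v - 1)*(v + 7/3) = v^2 + 4*v/3 - 7/3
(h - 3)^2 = h^2 - 6*h + 9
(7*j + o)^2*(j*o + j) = 49*j^3*o + 49*j^3 + 14*j^2*o^2 + 14*j^2*o + j*o^3 + j*o^2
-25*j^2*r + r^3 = r*(-5*j + r)*(5*j + r)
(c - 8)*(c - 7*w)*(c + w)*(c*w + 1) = c^4*w - 6*c^3*w^2 - 8*c^3*w + c^3 - 7*c^2*w^3 + 48*c^2*w^2 - 6*c^2*w - 8*c^2 + 56*c*w^3 - 7*c*w^2 + 48*c*w + 56*w^2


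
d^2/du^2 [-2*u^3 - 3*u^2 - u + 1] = -12*u - 6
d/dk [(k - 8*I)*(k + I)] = 2*k - 7*I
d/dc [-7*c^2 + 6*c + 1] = 6 - 14*c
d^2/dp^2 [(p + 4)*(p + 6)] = 2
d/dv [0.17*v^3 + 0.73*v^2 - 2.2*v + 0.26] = 0.51*v^2 + 1.46*v - 2.2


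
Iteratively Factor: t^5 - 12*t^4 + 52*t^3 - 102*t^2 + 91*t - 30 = (t - 1)*(t^4 - 11*t^3 + 41*t^2 - 61*t + 30) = (t - 1)^2*(t^3 - 10*t^2 + 31*t - 30) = (t - 3)*(t - 1)^2*(t^2 - 7*t + 10) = (t - 5)*(t - 3)*(t - 1)^2*(t - 2)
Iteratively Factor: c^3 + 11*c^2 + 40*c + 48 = (c + 4)*(c^2 + 7*c + 12) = (c + 3)*(c + 4)*(c + 4)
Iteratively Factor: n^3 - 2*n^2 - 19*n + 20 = (n - 1)*(n^2 - n - 20) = (n - 5)*(n - 1)*(n + 4)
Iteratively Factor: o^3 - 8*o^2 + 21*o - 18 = (o - 3)*(o^2 - 5*o + 6) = (o - 3)^2*(o - 2)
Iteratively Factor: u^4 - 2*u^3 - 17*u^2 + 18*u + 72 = (u + 3)*(u^3 - 5*u^2 - 2*u + 24) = (u - 4)*(u + 3)*(u^2 - u - 6) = (u - 4)*(u - 3)*(u + 3)*(u + 2)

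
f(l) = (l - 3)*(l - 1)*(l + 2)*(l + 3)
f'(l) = (l - 3)*(l - 1)*(l + 2) + (l - 3)*(l - 1)*(l + 3) + (l - 3)*(l + 2)*(l + 3) + (l - 1)*(l + 2)*(l + 3) = 4*l^3 + 3*l^2 - 22*l - 9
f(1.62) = -14.31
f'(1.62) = -19.76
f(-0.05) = 18.42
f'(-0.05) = -7.89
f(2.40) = -19.96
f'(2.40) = 10.78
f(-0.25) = 19.55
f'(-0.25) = -3.38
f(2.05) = -20.40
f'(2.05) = -7.03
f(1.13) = -3.14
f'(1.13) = -24.26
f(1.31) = -7.47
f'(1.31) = -23.68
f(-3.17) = 5.12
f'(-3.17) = -36.53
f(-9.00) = 5040.00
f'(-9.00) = -2484.00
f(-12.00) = 17550.00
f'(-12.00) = -6225.00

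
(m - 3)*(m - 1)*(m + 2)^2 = m^4 - 9*m^2 - 4*m + 12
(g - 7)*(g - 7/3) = g^2 - 28*g/3 + 49/3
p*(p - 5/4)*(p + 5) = p^3 + 15*p^2/4 - 25*p/4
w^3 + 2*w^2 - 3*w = w*(w - 1)*(w + 3)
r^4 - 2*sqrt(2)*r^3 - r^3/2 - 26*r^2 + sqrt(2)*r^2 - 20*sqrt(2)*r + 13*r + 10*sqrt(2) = (r - 1/2)*(r - 5*sqrt(2))*(r + sqrt(2))*(r + 2*sqrt(2))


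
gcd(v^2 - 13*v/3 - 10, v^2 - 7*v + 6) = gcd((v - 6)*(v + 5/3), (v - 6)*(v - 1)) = v - 6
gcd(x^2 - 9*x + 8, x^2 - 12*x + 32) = x - 8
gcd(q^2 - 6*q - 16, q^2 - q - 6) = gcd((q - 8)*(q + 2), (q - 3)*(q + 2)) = q + 2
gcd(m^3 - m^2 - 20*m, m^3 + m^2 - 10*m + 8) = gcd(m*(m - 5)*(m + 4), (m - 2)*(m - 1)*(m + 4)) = m + 4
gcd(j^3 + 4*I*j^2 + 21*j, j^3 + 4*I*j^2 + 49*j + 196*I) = j + 7*I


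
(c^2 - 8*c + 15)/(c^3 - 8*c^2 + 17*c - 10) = (c - 3)/(c^2 - 3*c + 2)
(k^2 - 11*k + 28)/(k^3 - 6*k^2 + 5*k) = (k^2 - 11*k + 28)/(k*(k^2 - 6*k + 5))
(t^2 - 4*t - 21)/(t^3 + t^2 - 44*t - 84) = (t + 3)/(t^2 + 8*t + 12)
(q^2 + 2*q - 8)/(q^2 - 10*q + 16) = (q + 4)/(q - 8)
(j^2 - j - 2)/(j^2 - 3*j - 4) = (j - 2)/(j - 4)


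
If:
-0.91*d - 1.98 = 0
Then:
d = -2.18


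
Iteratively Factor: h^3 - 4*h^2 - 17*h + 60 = (h - 5)*(h^2 + h - 12) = (h - 5)*(h - 3)*(h + 4)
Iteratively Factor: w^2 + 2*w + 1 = (w + 1)*(w + 1)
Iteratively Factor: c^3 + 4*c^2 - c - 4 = (c - 1)*(c^2 + 5*c + 4) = (c - 1)*(c + 1)*(c + 4)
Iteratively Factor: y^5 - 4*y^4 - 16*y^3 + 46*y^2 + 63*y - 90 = (y + 3)*(y^4 - 7*y^3 + 5*y^2 + 31*y - 30) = (y - 1)*(y + 3)*(y^3 - 6*y^2 - y + 30) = (y - 5)*(y - 1)*(y + 3)*(y^2 - y - 6) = (y - 5)*(y - 3)*(y - 1)*(y + 3)*(y + 2)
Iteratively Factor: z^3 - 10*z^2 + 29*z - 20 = (z - 4)*(z^2 - 6*z + 5) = (z - 4)*(z - 1)*(z - 5)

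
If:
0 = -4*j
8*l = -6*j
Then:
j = 0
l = 0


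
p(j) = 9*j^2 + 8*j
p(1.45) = 30.52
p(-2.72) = 44.83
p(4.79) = 244.82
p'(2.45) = 52.10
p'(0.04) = 8.72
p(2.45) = 73.62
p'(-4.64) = -75.52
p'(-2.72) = -40.96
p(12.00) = 1392.00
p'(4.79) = 94.22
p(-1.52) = 8.63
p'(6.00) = 116.00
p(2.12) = 57.41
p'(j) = 18*j + 8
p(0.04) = 0.33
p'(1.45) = 34.10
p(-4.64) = 156.65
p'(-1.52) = -19.36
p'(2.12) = 46.16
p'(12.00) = 224.00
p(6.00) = 372.00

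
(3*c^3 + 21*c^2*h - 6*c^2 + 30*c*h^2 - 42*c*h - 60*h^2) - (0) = 3*c^3 + 21*c^2*h - 6*c^2 + 30*c*h^2 - 42*c*h - 60*h^2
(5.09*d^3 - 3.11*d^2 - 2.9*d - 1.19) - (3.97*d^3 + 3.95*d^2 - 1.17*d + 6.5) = 1.12*d^3 - 7.06*d^2 - 1.73*d - 7.69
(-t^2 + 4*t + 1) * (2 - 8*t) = 8*t^3 - 34*t^2 + 2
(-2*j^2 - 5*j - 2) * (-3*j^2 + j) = 6*j^4 + 13*j^3 + j^2 - 2*j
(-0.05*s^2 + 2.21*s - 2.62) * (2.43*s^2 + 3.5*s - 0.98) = -0.1215*s^4 + 5.1953*s^3 + 1.4174*s^2 - 11.3358*s + 2.5676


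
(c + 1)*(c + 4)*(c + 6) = c^3 + 11*c^2 + 34*c + 24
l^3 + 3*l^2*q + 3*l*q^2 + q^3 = (l + q)^3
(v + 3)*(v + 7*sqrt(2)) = v^2 + 3*v + 7*sqrt(2)*v + 21*sqrt(2)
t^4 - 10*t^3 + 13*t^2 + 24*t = t*(t - 8)*(t - 3)*(t + 1)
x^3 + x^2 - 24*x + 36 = (x - 3)*(x - 2)*(x + 6)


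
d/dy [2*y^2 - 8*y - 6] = 4*y - 8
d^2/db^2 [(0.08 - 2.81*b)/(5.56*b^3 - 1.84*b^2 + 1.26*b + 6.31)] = (-521.203296*b^5 + 202.1616*b^4 + 7.24948799999999*b^3 + 1188.006768*b^2 - 213.704304*b + 46.794052)/(171.879616*b^9 - 170.643072*b^8 + 173.325216*b^7 + 501.62312*b^6 - 348.044208*b^5 + 320.557872*b^4 + 578.3583*b^3 - 189.731604*b^2 + 150.504858*b + 251.239591)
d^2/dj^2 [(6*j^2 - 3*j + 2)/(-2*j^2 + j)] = 4*(-12*j^2 + 6*j - 1)/(j^3*(8*j^3 - 12*j^2 + 6*j - 1))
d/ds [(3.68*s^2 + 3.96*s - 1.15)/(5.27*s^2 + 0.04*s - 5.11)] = (-20.722*s^2 - 25.4886*s - 20.1896)/(27.7729*s^4 + 0.4216*s^3 - 53.8578*s^2 - 0.4088*s + 26.1121)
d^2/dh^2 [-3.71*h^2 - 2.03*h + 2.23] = -7.42000000000000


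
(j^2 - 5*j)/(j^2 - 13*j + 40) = j/(j - 8)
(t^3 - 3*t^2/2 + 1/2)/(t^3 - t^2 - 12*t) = (-2*t^3 + 3*t^2 - 1)/(2*t*(-t^2 + t + 12))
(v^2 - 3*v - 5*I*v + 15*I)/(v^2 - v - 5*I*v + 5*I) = (v - 3)/(v - 1)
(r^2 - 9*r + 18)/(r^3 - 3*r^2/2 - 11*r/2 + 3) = 2*(r - 6)/(2*r^2 + 3*r - 2)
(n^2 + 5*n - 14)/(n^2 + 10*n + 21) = (n - 2)/(n + 3)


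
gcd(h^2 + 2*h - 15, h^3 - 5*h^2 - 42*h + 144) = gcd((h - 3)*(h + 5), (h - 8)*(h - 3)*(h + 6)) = h - 3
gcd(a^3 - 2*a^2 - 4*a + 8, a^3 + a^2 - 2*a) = a + 2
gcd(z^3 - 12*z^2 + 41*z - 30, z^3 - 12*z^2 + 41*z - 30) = z^3 - 12*z^2 + 41*z - 30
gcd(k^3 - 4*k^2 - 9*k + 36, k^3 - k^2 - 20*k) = 1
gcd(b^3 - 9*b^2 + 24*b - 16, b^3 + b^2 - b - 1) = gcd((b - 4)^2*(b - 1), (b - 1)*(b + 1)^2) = b - 1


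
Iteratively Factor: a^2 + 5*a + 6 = (a + 3)*(a + 2)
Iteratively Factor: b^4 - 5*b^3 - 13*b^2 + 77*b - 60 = (b - 3)*(b^3 - 2*b^2 - 19*b + 20) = (b - 3)*(b + 4)*(b^2 - 6*b + 5) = (b - 3)*(b - 1)*(b + 4)*(b - 5)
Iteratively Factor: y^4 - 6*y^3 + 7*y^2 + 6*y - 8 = (y + 1)*(y^3 - 7*y^2 + 14*y - 8) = (y - 4)*(y + 1)*(y^2 - 3*y + 2) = (y - 4)*(y - 1)*(y + 1)*(y - 2)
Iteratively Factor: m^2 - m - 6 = (m + 2)*(m - 3)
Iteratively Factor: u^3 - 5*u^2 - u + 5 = (u + 1)*(u^2 - 6*u + 5) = (u - 5)*(u + 1)*(u - 1)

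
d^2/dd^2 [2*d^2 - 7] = 4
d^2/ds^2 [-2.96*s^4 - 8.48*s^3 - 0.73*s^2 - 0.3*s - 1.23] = -35.52*s^2 - 50.88*s - 1.46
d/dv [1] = 0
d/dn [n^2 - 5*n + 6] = 2*n - 5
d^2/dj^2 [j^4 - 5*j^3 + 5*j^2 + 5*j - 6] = 12*j^2 - 30*j + 10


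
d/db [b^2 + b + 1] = 2*b + 1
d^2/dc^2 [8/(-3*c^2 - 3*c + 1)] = 48*(3*c^2 + 3*c - 3*(2*c + 1)^2 - 1)/(3*c^2 + 3*c - 1)^3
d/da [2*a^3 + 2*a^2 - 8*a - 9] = 6*a^2 + 4*a - 8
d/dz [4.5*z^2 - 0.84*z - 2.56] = 9.0*z - 0.84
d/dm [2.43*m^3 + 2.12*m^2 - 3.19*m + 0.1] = 7.29*m^2 + 4.24*m - 3.19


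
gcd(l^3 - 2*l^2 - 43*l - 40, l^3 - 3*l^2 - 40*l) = l^2 - 3*l - 40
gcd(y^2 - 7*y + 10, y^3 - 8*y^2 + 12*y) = y - 2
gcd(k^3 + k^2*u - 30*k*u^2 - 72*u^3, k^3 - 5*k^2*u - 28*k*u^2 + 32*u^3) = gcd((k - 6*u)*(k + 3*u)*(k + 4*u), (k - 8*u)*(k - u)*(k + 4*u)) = k + 4*u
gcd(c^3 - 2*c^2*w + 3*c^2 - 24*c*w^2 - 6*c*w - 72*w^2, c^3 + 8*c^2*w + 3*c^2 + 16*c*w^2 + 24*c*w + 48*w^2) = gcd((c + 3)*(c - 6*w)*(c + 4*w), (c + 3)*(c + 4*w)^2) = c^2 + 4*c*w + 3*c + 12*w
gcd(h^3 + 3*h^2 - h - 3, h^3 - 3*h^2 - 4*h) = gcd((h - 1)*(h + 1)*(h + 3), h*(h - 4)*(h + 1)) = h + 1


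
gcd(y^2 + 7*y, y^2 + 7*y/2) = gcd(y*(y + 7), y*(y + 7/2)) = y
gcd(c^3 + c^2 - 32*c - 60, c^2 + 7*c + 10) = c^2 + 7*c + 10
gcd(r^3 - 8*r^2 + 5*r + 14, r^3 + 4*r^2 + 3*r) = r + 1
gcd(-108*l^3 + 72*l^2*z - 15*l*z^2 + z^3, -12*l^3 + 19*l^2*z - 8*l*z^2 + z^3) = -3*l + z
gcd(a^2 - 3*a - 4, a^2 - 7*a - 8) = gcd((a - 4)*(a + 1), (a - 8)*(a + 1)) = a + 1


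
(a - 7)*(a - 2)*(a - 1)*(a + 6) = a^4 - 4*a^3 - 37*a^2 + 124*a - 84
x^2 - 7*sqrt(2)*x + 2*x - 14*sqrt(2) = (x + 2)*(x - 7*sqrt(2))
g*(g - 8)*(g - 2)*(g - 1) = g^4 - 11*g^3 + 26*g^2 - 16*g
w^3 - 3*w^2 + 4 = (w - 2)^2*(w + 1)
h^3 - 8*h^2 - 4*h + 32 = (h - 8)*(h - 2)*(h + 2)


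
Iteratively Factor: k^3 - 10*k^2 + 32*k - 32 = (k - 4)*(k^2 - 6*k + 8) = (k - 4)*(k - 2)*(k - 4)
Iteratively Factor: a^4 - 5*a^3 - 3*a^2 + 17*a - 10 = (a + 2)*(a^3 - 7*a^2 + 11*a - 5) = (a - 1)*(a + 2)*(a^2 - 6*a + 5) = (a - 5)*(a - 1)*(a + 2)*(a - 1)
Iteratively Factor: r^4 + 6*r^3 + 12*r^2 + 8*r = (r)*(r^3 + 6*r^2 + 12*r + 8) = r*(r + 2)*(r^2 + 4*r + 4) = r*(r + 2)^2*(r + 2)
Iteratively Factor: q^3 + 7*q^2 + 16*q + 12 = (q + 3)*(q^2 + 4*q + 4) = (q + 2)*(q + 3)*(q + 2)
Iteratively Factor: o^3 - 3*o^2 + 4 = (o - 2)*(o^2 - o - 2) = (o - 2)^2*(o + 1)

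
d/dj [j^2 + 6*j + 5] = 2*j + 6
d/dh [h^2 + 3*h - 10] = 2*h + 3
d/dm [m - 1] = 1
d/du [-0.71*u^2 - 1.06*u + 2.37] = -1.42*u - 1.06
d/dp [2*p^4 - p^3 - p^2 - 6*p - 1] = 8*p^3 - 3*p^2 - 2*p - 6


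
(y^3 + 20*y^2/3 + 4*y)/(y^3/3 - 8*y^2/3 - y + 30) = y*(3*y^2 + 20*y + 12)/(y^3 - 8*y^2 - 3*y + 90)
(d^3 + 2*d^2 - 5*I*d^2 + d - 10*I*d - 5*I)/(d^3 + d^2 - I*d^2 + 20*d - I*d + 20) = (d + 1)/(d + 4*I)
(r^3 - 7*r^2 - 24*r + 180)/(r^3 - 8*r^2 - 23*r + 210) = (r - 6)/(r - 7)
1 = 1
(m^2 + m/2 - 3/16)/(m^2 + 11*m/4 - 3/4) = (m + 3/4)/(m + 3)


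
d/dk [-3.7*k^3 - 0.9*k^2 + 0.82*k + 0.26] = -11.1*k^2 - 1.8*k + 0.82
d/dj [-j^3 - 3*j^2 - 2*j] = -3*j^2 - 6*j - 2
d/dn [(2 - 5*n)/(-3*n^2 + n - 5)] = (15*n^2 - 5*n - (5*n - 2)*(6*n - 1) + 25)/(3*n^2 - n + 5)^2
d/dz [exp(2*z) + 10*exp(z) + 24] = 2*(exp(z) + 5)*exp(z)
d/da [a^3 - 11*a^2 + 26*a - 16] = 3*a^2 - 22*a + 26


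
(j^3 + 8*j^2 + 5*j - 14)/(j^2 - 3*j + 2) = (j^2 + 9*j + 14)/(j - 2)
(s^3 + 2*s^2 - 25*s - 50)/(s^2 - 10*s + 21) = (s^3 + 2*s^2 - 25*s - 50)/(s^2 - 10*s + 21)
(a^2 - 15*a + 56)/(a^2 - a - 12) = (-a^2 + 15*a - 56)/(-a^2 + a + 12)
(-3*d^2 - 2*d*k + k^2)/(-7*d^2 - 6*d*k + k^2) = (3*d - k)/(7*d - k)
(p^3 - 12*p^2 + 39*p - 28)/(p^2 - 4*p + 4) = (p^3 - 12*p^2 + 39*p - 28)/(p^2 - 4*p + 4)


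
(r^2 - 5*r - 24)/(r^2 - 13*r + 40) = (r + 3)/(r - 5)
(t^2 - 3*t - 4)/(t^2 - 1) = (t - 4)/(t - 1)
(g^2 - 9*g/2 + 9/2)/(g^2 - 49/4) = 2*(2*g^2 - 9*g + 9)/(4*g^2 - 49)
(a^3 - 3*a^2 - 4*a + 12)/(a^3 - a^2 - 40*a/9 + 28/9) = 9*(a^2 - 5*a + 6)/(9*a^2 - 27*a + 14)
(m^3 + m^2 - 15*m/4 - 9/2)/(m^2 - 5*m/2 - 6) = (m^2 - m/2 - 3)/(m - 4)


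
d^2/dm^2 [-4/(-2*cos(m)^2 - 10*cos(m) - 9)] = 8*(-8*sin(m)^4 + 18*sin(m)^2 + 165*cos(m)/2 - 15*cos(3*m)/2 + 72)/(-2*sin(m)^2 + 10*cos(m) + 11)^3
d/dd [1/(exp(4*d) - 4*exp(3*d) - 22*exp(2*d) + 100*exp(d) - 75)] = 4*(-exp(3*d) + 3*exp(2*d) + 11*exp(d) - 25)*exp(d)/(-exp(4*d) + 4*exp(3*d) + 22*exp(2*d) - 100*exp(d) + 75)^2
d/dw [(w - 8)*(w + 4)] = 2*w - 4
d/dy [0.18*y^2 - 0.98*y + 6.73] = 0.36*y - 0.98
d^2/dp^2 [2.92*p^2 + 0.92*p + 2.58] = 5.84000000000000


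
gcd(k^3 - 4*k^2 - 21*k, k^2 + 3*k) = k^2 + 3*k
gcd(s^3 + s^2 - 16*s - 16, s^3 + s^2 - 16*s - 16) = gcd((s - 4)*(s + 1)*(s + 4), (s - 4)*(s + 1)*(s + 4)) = s^3 + s^2 - 16*s - 16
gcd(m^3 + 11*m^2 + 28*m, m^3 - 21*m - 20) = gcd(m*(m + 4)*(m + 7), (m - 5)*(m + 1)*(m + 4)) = m + 4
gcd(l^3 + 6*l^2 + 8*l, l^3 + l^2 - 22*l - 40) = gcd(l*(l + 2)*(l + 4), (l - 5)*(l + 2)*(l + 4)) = l^2 + 6*l + 8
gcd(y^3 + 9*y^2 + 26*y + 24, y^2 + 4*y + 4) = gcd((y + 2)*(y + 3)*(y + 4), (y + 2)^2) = y + 2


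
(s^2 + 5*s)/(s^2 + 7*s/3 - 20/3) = 3*s*(s + 5)/(3*s^2 + 7*s - 20)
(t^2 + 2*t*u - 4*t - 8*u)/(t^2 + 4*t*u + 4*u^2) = (t - 4)/(t + 2*u)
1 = 1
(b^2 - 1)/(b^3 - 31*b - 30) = (b - 1)/(b^2 - b - 30)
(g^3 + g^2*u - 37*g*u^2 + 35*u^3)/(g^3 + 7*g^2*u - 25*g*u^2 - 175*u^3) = (g - u)/(g + 5*u)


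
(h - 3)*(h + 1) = h^2 - 2*h - 3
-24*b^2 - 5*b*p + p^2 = (-8*b + p)*(3*b + p)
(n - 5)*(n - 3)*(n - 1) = n^3 - 9*n^2 + 23*n - 15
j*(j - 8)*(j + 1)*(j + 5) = j^4 - 2*j^3 - 43*j^2 - 40*j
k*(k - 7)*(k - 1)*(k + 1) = k^4 - 7*k^3 - k^2 + 7*k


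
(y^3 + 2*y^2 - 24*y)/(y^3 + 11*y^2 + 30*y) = (y - 4)/(y + 5)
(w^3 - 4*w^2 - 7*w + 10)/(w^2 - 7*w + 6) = (w^2 - 3*w - 10)/(w - 6)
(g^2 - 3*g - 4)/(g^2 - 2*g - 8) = (g + 1)/(g + 2)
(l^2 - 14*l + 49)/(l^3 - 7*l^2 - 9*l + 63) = (l - 7)/(l^2 - 9)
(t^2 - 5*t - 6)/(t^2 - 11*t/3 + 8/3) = 3*(t^2 - 5*t - 6)/(3*t^2 - 11*t + 8)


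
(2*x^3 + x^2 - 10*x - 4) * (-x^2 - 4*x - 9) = -2*x^5 - 9*x^4 - 12*x^3 + 35*x^2 + 106*x + 36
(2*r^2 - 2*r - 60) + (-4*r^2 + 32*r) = -2*r^2 + 30*r - 60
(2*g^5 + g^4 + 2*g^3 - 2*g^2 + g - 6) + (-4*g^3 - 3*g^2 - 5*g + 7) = 2*g^5 + g^4 - 2*g^3 - 5*g^2 - 4*g + 1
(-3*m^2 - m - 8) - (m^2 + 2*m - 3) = -4*m^2 - 3*m - 5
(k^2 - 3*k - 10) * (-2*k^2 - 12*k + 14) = -2*k^4 - 6*k^3 + 70*k^2 + 78*k - 140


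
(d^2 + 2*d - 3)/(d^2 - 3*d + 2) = (d + 3)/(d - 2)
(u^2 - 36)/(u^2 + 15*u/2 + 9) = 2*(u - 6)/(2*u + 3)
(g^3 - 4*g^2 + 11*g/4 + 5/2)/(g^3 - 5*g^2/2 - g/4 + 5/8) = 2*(g - 2)/(2*g - 1)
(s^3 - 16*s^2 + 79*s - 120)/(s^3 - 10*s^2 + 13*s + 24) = (s - 5)/(s + 1)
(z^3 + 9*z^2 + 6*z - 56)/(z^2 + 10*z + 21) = (z^2 + 2*z - 8)/(z + 3)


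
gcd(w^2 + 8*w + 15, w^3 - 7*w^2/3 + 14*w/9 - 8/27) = 1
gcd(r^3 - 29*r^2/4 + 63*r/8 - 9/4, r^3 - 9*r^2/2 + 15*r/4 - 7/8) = r - 1/2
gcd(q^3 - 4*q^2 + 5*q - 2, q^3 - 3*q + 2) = q^2 - 2*q + 1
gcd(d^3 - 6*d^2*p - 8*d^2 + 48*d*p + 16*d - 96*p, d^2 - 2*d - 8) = d - 4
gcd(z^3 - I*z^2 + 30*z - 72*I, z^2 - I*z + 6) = z - 3*I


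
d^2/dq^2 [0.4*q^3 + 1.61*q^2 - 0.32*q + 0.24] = 2.4*q + 3.22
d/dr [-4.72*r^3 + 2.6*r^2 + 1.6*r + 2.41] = -14.16*r^2 + 5.2*r + 1.6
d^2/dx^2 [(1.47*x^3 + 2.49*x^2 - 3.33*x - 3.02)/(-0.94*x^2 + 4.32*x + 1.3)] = (7.105427357601e-15*x^4 - 72.798144*x^3 - 51.778968*x^2 - 64.071936*x + 74.283016)/(0.830584*x^6 - 11.451456*x^5 + 49.181928*x^4 - 48.947328*x^3 - 68.01756*x^2 - 21.9024*x - 2.197)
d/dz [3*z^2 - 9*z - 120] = 6*z - 9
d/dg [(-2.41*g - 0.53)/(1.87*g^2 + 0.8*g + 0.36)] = (4.5067*g^2 + 1.9822*g - 0.4436)/(3.4969*g^4 + 2.992*g^3 + 1.9864*g^2 + 0.576*g + 0.1296)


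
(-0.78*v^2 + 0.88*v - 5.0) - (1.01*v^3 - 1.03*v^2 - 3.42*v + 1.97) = -1.01*v^3 + 0.25*v^2 + 4.3*v - 6.97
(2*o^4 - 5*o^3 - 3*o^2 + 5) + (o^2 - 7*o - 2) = 2*o^4 - 5*o^3 - 2*o^2 - 7*o + 3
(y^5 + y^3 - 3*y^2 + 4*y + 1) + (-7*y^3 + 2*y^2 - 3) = y^5 - 6*y^3 - y^2 + 4*y - 2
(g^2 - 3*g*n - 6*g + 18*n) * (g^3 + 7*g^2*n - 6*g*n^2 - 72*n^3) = g^5 + 4*g^4*n - 6*g^4 - 27*g^3*n^2 - 24*g^3*n - 54*g^2*n^3 + 162*g^2*n^2 + 216*g*n^4 + 324*g*n^3 - 1296*n^4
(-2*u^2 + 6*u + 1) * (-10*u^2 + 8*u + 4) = 20*u^4 - 76*u^3 + 30*u^2 + 32*u + 4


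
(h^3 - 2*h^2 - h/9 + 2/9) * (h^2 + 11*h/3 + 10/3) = h^5 + 5*h^4/3 - 37*h^3/9 - 185*h^2/27 + 4*h/9 + 20/27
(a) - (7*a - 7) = 7 - 6*a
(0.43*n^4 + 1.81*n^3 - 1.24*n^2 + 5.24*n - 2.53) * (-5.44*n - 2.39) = -2.3392*n^5 - 10.8741*n^4 + 2.4197*n^3 - 25.542*n^2 + 1.2396*n + 6.0467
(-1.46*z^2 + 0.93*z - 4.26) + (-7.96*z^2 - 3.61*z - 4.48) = -9.42*z^2 - 2.68*z - 8.74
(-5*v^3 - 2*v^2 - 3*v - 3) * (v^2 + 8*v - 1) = -5*v^5 - 42*v^4 - 14*v^3 - 25*v^2 - 21*v + 3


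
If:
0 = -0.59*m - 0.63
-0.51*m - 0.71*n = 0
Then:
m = -1.07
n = 0.77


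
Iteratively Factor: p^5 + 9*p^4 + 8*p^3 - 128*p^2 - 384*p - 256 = (p - 4)*(p^4 + 13*p^3 + 60*p^2 + 112*p + 64) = (p - 4)*(p + 4)*(p^3 + 9*p^2 + 24*p + 16) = (p - 4)*(p + 4)^2*(p^2 + 5*p + 4) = (p - 4)*(p + 4)^3*(p + 1)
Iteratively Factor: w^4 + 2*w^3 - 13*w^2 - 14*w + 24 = (w + 2)*(w^3 - 13*w + 12) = (w - 3)*(w + 2)*(w^2 + 3*w - 4) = (w - 3)*(w - 1)*(w + 2)*(w + 4)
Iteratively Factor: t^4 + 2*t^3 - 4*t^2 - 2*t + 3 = (t - 1)*(t^3 + 3*t^2 - t - 3) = (t - 1)*(t + 1)*(t^2 + 2*t - 3) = (t - 1)^2*(t + 1)*(t + 3)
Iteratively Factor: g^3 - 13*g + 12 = (g + 4)*(g^2 - 4*g + 3) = (g - 3)*(g + 4)*(g - 1)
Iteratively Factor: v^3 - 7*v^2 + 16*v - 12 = (v - 2)*(v^2 - 5*v + 6) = (v - 2)^2*(v - 3)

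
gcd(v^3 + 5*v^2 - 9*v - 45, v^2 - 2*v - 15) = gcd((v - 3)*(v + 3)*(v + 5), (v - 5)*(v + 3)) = v + 3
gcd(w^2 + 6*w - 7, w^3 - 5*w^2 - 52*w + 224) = w + 7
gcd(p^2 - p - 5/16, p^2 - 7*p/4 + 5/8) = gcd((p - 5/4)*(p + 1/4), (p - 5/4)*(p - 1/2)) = p - 5/4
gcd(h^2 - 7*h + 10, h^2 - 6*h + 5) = h - 5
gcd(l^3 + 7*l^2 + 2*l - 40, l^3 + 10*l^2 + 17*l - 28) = l + 4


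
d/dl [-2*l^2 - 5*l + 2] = -4*l - 5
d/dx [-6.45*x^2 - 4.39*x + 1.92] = -12.9*x - 4.39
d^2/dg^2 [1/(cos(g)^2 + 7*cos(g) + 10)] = (-4*sin(g)^4 + 11*sin(g)^2 + 385*cos(g)/4 - 21*cos(3*g)/4 + 71)/((cos(g) + 2)^3*(cos(g) + 5)^3)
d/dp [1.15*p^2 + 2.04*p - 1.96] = 2.3*p + 2.04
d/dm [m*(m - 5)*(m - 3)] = 3*m^2 - 16*m + 15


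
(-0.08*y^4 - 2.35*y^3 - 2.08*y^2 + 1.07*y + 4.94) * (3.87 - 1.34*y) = 0.1072*y^5 + 2.8394*y^4 - 6.3073*y^3 - 9.4834*y^2 - 2.4787*y + 19.1178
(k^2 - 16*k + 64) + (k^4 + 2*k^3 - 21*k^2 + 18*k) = k^4 + 2*k^3 - 20*k^2 + 2*k + 64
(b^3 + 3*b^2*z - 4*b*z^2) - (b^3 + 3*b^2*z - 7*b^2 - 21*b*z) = 7*b^2 - 4*b*z^2 + 21*b*z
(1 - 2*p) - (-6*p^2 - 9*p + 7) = 6*p^2 + 7*p - 6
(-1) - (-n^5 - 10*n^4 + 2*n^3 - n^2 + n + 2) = n^5 + 10*n^4 - 2*n^3 + n^2 - n - 3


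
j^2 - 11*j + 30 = (j - 6)*(j - 5)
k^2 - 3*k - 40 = (k - 8)*(k + 5)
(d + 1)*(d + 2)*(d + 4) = d^3 + 7*d^2 + 14*d + 8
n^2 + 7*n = n*(n + 7)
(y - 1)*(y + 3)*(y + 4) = y^3 + 6*y^2 + 5*y - 12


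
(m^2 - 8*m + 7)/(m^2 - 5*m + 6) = (m^2 - 8*m + 7)/(m^2 - 5*m + 6)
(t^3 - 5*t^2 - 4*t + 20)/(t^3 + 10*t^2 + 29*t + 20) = (t^3 - 5*t^2 - 4*t + 20)/(t^3 + 10*t^2 + 29*t + 20)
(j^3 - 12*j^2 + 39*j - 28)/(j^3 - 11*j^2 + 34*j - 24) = (j - 7)/(j - 6)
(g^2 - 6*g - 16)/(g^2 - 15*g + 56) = (g + 2)/(g - 7)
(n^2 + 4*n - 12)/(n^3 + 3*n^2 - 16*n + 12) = 1/(n - 1)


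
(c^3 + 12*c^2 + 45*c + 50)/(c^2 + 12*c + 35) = (c^2 + 7*c + 10)/(c + 7)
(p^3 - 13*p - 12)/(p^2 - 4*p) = p + 4 + 3/p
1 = 1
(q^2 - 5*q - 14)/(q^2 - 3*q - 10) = (q - 7)/(q - 5)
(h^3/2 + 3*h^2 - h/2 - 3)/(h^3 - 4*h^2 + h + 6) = (h^2 + 5*h - 6)/(2*(h^2 - 5*h + 6))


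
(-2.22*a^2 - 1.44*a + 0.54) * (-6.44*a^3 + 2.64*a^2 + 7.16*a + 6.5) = 14.2968*a^5 + 3.4128*a^4 - 23.1744*a^3 - 23.3148*a^2 - 5.4936*a + 3.51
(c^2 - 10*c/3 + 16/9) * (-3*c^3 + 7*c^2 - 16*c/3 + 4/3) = -3*c^5 + 17*c^4 - 34*c^3 + 284*c^2/9 - 376*c/27 + 64/27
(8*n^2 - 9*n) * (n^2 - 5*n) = 8*n^4 - 49*n^3 + 45*n^2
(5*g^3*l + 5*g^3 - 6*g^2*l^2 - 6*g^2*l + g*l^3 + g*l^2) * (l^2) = 5*g^3*l^3 + 5*g^3*l^2 - 6*g^2*l^4 - 6*g^2*l^3 + g*l^5 + g*l^4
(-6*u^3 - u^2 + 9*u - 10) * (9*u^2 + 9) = -54*u^5 - 9*u^4 + 27*u^3 - 99*u^2 + 81*u - 90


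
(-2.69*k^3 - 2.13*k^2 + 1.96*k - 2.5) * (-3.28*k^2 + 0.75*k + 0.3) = 8.8232*k^5 + 4.9689*k^4 - 8.8333*k^3 + 9.031*k^2 - 1.287*k - 0.75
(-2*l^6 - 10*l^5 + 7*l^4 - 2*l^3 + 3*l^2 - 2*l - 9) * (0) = 0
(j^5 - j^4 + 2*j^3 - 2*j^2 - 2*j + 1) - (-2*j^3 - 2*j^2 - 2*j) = j^5 - j^4 + 4*j^3 + 1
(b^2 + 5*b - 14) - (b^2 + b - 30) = 4*b + 16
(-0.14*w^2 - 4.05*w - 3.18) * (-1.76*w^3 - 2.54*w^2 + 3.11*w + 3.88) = 0.2464*w^5 + 7.4836*w^4 + 15.4484*w^3 - 5.0615*w^2 - 25.6038*w - 12.3384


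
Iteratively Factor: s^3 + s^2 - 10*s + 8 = (s + 4)*(s^2 - 3*s + 2) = (s - 2)*(s + 4)*(s - 1)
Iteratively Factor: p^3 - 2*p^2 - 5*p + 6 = (p - 1)*(p^2 - p - 6) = (p - 1)*(p + 2)*(p - 3)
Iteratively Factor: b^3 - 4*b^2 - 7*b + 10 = (b - 5)*(b^2 + b - 2) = (b - 5)*(b - 1)*(b + 2)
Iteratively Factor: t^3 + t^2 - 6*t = (t)*(t^2 + t - 6) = t*(t + 3)*(t - 2)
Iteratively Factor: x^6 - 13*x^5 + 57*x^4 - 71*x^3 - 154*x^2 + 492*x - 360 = (x - 3)*(x^5 - 10*x^4 + 27*x^3 + 10*x^2 - 124*x + 120) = (x - 3)*(x + 2)*(x^4 - 12*x^3 + 51*x^2 - 92*x + 60) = (x - 3)*(x - 2)*(x + 2)*(x^3 - 10*x^2 + 31*x - 30) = (x - 3)*(x - 2)^2*(x + 2)*(x^2 - 8*x + 15) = (x - 3)^2*(x - 2)^2*(x + 2)*(x - 5)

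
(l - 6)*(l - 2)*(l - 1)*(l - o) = l^4 - l^3*o - 9*l^3 + 9*l^2*o + 20*l^2 - 20*l*o - 12*l + 12*o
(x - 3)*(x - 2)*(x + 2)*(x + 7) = x^4 + 4*x^3 - 25*x^2 - 16*x + 84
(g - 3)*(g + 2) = g^2 - g - 6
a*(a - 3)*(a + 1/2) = a^3 - 5*a^2/2 - 3*a/2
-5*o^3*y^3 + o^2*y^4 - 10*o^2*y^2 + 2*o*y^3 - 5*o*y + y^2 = y*(-5*o + y)*(o*y + 1)^2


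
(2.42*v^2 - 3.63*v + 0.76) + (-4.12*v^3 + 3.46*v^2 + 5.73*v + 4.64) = -4.12*v^3 + 5.88*v^2 + 2.1*v + 5.4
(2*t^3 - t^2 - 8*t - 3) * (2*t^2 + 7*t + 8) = 4*t^5 + 12*t^4 - 7*t^3 - 70*t^2 - 85*t - 24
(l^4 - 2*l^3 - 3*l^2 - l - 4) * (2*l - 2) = 2*l^5 - 6*l^4 - 2*l^3 + 4*l^2 - 6*l + 8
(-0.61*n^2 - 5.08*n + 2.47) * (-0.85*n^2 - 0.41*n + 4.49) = 0.5185*n^4 + 4.5681*n^3 - 2.7556*n^2 - 23.8219*n + 11.0903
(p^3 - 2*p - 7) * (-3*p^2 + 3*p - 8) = -3*p^5 + 3*p^4 - 2*p^3 + 15*p^2 - 5*p + 56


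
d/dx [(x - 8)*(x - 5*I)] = 2*x - 8 - 5*I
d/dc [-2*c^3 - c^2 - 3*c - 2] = -6*c^2 - 2*c - 3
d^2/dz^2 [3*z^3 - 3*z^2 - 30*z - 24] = 18*z - 6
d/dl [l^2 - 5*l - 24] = 2*l - 5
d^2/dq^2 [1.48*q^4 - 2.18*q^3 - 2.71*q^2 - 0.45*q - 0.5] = 17.76*q^2 - 13.08*q - 5.42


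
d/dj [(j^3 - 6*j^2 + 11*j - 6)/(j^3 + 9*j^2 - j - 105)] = 3*(5*j^2 + 22*j - 43)/(j^4 + 24*j^3 + 214*j^2 + 840*j + 1225)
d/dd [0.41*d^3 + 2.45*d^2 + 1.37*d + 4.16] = 1.23*d^2 + 4.9*d + 1.37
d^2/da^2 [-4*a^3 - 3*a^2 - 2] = -24*a - 6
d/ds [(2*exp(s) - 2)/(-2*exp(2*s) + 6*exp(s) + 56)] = (-(1 - exp(s))*(2*exp(s) - 3) - exp(2*s) + 3*exp(s) + 28)*exp(s)/(-exp(2*s) + 3*exp(s) + 28)^2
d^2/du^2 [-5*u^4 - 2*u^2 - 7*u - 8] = -60*u^2 - 4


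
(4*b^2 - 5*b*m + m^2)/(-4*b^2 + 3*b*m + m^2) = (-4*b + m)/(4*b + m)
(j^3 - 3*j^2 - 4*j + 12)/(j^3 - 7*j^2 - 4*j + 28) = (j - 3)/(j - 7)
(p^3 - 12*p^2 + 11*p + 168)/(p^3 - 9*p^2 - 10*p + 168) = (p^2 - 5*p - 24)/(p^2 - 2*p - 24)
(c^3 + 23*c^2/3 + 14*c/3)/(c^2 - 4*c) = (3*c^2 + 23*c + 14)/(3*(c - 4))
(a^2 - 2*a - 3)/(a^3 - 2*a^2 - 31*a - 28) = (a - 3)/(a^2 - 3*a - 28)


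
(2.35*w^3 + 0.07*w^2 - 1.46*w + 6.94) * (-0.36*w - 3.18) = -0.846*w^4 - 7.4982*w^3 + 0.303*w^2 + 2.1444*w - 22.0692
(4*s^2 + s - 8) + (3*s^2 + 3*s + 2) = 7*s^2 + 4*s - 6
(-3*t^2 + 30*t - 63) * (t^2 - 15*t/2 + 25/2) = -3*t^4 + 105*t^3/2 - 651*t^2/2 + 1695*t/2 - 1575/2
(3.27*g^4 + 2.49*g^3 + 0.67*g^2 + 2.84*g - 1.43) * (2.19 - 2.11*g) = -6.8997*g^5 + 1.9074*g^4 + 4.0394*g^3 - 4.5251*g^2 + 9.2369*g - 3.1317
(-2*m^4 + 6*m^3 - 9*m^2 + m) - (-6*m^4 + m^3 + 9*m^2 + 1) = 4*m^4 + 5*m^3 - 18*m^2 + m - 1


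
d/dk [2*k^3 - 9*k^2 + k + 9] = 6*k^2 - 18*k + 1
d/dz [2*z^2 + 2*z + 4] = 4*z + 2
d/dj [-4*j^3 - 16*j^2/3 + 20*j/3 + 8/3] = -12*j^2 - 32*j/3 + 20/3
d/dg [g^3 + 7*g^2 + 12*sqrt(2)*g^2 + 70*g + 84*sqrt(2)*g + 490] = 3*g^2 + 14*g + 24*sqrt(2)*g + 70 + 84*sqrt(2)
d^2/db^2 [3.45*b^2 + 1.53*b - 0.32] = 6.90000000000000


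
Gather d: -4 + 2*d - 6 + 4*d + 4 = 6*d - 6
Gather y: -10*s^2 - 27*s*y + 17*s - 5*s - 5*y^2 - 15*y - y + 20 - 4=-10*s^2 + 12*s - 5*y^2 + y*(-27*s - 16) + 16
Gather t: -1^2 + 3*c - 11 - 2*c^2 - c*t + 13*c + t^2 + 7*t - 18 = -2*c^2 + 16*c + t^2 + t*(7 - c) - 30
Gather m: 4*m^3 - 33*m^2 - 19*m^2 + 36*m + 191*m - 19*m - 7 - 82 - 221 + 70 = 4*m^3 - 52*m^2 + 208*m - 240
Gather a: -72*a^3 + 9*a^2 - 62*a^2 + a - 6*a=-72*a^3 - 53*a^2 - 5*a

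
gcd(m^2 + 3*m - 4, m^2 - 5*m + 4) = m - 1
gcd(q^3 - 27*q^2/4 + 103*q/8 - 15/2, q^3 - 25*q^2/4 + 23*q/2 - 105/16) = q^2 - 11*q/4 + 15/8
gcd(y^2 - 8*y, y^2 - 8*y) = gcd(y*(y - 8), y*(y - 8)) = y^2 - 8*y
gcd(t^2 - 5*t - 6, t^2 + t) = t + 1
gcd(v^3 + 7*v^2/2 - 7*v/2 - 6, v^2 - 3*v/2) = v - 3/2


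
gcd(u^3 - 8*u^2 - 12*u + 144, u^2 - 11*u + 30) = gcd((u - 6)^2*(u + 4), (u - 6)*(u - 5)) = u - 6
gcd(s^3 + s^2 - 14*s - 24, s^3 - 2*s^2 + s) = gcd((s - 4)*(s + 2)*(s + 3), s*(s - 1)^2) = 1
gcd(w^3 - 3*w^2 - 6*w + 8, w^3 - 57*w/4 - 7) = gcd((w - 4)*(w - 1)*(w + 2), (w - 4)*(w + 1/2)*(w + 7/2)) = w - 4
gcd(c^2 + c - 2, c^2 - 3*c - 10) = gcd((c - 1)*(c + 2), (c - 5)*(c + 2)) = c + 2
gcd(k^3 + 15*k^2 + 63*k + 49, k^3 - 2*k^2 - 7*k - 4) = k + 1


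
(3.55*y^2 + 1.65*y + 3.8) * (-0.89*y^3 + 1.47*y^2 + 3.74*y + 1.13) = -3.1595*y^5 + 3.75*y^4 + 12.3205*y^3 + 15.7685*y^2 + 16.0765*y + 4.294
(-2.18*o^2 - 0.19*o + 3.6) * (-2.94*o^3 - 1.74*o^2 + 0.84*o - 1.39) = 6.4092*o^5 + 4.3518*o^4 - 12.0846*o^3 - 3.3934*o^2 + 3.2881*o - 5.004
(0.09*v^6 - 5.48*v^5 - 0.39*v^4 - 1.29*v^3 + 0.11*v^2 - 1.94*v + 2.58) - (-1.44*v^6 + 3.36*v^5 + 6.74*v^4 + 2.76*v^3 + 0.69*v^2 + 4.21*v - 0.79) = 1.53*v^6 - 8.84*v^5 - 7.13*v^4 - 4.05*v^3 - 0.58*v^2 - 6.15*v + 3.37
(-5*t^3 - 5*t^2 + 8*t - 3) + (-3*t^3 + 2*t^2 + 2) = -8*t^3 - 3*t^2 + 8*t - 1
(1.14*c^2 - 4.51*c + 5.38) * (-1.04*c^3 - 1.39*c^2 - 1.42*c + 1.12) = -1.1856*c^5 + 3.1058*c^4 - 0.945100000000001*c^3 + 0.2028*c^2 - 12.6908*c + 6.0256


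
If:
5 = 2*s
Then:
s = 5/2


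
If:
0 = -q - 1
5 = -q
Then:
No Solution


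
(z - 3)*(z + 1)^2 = z^3 - z^2 - 5*z - 3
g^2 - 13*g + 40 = (g - 8)*(g - 5)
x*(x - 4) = x^2 - 4*x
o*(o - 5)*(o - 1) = o^3 - 6*o^2 + 5*o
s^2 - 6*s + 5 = (s - 5)*(s - 1)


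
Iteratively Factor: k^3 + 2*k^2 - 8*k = (k - 2)*(k^2 + 4*k) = (k - 2)*(k + 4)*(k)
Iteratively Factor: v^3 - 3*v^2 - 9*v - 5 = (v + 1)*(v^2 - 4*v - 5) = (v + 1)^2*(v - 5)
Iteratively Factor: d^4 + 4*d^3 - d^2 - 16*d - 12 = (d - 2)*(d^3 + 6*d^2 + 11*d + 6) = (d - 2)*(d + 1)*(d^2 + 5*d + 6) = (d - 2)*(d + 1)*(d + 3)*(d + 2)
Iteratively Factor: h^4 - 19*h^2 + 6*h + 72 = (h + 2)*(h^3 - 2*h^2 - 15*h + 36) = (h + 2)*(h + 4)*(h^2 - 6*h + 9) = (h - 3)*(h + 2)*(h + 4)*(h - 3)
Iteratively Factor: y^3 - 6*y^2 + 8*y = (y)*(y^2 - 6*y + 8) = y*(y - 4)*(y - 2)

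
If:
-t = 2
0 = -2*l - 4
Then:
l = -2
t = -2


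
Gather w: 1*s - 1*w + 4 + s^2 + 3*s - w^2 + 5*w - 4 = s^2 + 4*s - w^2 + 4*w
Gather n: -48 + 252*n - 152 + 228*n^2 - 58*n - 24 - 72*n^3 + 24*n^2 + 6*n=-72*n^3 + 252*n^2 + 200*n - 224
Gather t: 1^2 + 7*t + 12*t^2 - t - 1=12*t^2 + 6*t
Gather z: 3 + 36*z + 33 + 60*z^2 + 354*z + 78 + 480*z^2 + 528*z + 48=540*z^2 + 918*z + 162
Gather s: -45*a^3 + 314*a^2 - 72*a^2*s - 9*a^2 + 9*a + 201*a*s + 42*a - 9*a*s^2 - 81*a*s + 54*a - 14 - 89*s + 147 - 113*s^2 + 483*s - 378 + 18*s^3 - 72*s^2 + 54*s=-45*a^3 + 305*a^2 + 105*a + 18*s^3 + s^2*(-9*a - 185) + s*(-72*a^2 + 120*a + 448) - 245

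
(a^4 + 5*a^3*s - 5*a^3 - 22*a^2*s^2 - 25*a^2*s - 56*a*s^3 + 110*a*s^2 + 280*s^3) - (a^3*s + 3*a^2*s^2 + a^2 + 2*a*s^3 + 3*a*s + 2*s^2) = a^4 + 4*a^3*s - 5*a^3 - 25*a^2*s^2 - 25*a^2*s - a^2 - 58*a*s^3 + 110*a*s^2 - 3*a*s + 280*s^3 - 2*s^2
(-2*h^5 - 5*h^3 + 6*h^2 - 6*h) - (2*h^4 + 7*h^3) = -2*h^5 - 2*h^4 - 12*h^3 + 6*h^2 - 6*h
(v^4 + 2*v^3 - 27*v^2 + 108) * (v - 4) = v^5 - 2*v^4 - 35*v^3 + 108*v^2 + 108*v - 432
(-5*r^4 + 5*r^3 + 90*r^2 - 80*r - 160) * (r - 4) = -5*r^5 + 25*r^4 + 70*r^3 - 440*r^2 + 160*r + 640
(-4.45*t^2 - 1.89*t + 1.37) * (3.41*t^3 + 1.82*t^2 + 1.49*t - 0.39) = -15.1745*t^5 - 14.5439*t^4 - 5.3986*t^3 + 1.4128*t^2 + 2.7784*t - 0.5343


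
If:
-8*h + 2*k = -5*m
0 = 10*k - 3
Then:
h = 5*m/8 + 3/40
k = 3/10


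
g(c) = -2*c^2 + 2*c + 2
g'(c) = 2 - 4*c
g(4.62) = -31.45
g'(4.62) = -16.48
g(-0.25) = 1.38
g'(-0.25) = 3.00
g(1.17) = 1.60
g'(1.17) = -2.68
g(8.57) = -127.75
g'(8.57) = -32.28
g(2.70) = -7.18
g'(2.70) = -8.80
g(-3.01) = -22.14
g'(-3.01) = 14.04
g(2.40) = -4.72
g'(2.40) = -7.60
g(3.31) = -13.29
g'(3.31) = -11.24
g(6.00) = -58.00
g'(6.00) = -22.00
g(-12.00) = -310.00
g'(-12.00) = 50.00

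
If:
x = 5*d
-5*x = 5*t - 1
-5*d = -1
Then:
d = 1/5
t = -4/5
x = 1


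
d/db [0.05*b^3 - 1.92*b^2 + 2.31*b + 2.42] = 0.15*b^2 - 3.84*b + 2.31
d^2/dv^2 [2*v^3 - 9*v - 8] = 12*v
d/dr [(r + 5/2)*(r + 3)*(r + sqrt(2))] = 3*r^2 + 2*sqrt(2)*r + 11*r + 15/2 + 11*sqrt(2)/2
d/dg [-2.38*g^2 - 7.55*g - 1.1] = -4.76*g - 7.55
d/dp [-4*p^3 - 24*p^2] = 12*p*(-p - 4)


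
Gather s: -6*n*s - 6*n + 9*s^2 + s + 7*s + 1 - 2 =-6*n + 9*s^2 + s*(8 - 6*n) - 1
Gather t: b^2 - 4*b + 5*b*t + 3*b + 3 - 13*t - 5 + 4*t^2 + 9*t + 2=b^2 - b + 4*t^2 + t*(5*b - 4)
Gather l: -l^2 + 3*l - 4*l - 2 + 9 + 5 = -l^2 - l + 12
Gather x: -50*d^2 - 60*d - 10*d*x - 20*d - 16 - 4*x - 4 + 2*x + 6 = -50*d^2 - 80*d + x*(-10*d - 2) - 14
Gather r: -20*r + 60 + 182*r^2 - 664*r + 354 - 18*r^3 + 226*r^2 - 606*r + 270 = -18*r^3 + 408*r^2 - 1290*r + 684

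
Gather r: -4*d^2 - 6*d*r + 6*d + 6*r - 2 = -4*d^2 + 6*d + r*(6 - 6*d) - 2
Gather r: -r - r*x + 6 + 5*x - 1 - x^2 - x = r*(-x - 1) - x^2 + 4*x + 5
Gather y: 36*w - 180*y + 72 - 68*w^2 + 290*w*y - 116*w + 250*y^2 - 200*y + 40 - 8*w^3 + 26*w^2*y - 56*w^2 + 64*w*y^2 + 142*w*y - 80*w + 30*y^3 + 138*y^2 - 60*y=-8*w^3 - 124*w^2 - 160*w + 30*y^3 + y^2*(64*w + 388) + y*(26*w^2 + 432*w - 440) + 112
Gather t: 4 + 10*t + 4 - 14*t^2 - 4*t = -14*t^2 + 6*t + 8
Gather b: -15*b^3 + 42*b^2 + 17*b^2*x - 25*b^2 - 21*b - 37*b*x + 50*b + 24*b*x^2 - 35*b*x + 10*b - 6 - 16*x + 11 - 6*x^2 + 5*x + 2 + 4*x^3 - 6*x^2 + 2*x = -15*b^3 + b^2*(17*x + 17) + b*(24*x^2 - 72*x + 39) + 4*x^3 - 12*x^2 - 9*x + 7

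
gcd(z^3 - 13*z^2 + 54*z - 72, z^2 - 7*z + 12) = z^2 - 7*z + 12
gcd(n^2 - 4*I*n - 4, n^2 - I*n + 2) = n - 2*I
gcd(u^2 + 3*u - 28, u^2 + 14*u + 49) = u + 7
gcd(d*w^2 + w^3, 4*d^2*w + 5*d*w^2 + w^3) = d*w + w^2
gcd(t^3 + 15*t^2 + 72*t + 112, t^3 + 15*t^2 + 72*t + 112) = t^3 + 15*t^2 + 72*t + 112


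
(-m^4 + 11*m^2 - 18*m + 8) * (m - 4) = -m^5 + 4*m^4 + 11*m^3 - 62*m^2 + 80*m - 32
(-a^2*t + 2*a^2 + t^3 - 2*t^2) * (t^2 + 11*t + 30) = -a^2*t^3 - 9*a^2*t^2 - 8*a^2*t + 60*a^2 + t^5 + 9*t^4 + 8*t^3 - 60*t^2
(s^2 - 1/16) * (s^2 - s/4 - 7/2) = s^4 - s^3/4 - 57*s^2/16 + s/64 + 7/32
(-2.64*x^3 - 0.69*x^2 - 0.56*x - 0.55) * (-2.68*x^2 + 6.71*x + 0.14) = 7.0752*x^5 - 15.8652*x^4 - 3.4987*x^3 - 2.3802*x^2 - 3.7689*x - 0.077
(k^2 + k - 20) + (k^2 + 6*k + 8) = 2*k^2 + 7*k - 12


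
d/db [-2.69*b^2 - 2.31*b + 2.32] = -5.38*b - 2.31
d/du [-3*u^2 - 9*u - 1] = -6*u - 9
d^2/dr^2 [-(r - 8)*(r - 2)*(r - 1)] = 22 - 6*r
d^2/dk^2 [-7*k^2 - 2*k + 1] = -14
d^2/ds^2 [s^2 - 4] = 2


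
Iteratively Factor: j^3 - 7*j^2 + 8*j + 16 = (j + 1)*(j^2 - 8*j + 16) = (j - 4)*(j + 1)*(j - 4)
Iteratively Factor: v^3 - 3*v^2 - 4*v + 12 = (v - 2)*(v^2 - v - 6) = (v - 2)*(v + 2)*(v - 3)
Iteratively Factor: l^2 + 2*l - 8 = (l + 4)*(l - 2)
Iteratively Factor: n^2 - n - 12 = (n + 3)*(n - 4)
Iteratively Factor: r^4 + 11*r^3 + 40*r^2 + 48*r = (r + 3)*(r^3 + 8*r^2 + 16*r) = r*(r + 3)*(r^2 + 8*r + 16) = r*(r + 3)*(r + 4)*(r + 4)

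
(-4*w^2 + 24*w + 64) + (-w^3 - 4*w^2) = -w^3 - 8*w^2 + 24*w + 64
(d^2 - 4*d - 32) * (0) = 0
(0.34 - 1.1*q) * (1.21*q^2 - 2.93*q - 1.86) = -1.331*q^3 + 3.6344*q^2 + 1.0498*q - 0.6324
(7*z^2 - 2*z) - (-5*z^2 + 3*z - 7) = 12*z^2 - 5*z + 7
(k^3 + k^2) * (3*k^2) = 3*k^5 + 3*k^4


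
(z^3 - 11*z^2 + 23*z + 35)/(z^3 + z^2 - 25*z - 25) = (z - 7)/(z + 5)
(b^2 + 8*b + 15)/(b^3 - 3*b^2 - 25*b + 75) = (b + 3)/(b^2 - 8*b + 15)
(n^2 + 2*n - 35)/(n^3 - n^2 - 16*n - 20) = (n + 7)/(n^2 + 4*n + 4)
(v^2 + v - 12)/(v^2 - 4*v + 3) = (v + 4)/(v - 1)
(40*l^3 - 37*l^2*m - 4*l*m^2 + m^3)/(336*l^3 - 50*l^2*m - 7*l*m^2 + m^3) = (5*l^2 - 4*l*m - m^2)/(42*l^2 - l*m - m^2)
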